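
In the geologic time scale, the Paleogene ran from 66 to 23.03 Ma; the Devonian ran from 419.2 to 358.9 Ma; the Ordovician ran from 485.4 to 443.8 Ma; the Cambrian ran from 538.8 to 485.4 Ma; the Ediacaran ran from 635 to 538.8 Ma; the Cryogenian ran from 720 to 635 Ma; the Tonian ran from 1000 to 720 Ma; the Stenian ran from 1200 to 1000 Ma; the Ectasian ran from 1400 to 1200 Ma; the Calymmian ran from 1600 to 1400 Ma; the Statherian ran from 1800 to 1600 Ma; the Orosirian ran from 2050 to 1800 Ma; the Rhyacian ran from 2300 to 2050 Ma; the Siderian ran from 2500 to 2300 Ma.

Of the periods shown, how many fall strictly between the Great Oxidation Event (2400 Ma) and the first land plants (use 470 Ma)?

10

2400 Ma sits inside the Siderian (2500–2300) and 470 Ma inside the Ordovician (485.4–443.8); neither of those is wholly between the two dates.
The listed periods lying completely between them are Rhyacian, Orosirian, Statherian, Calymmian, Ectasian, Stenian, Tonian, Cryogenian, Ediacaran, Cambrian — 10 in all.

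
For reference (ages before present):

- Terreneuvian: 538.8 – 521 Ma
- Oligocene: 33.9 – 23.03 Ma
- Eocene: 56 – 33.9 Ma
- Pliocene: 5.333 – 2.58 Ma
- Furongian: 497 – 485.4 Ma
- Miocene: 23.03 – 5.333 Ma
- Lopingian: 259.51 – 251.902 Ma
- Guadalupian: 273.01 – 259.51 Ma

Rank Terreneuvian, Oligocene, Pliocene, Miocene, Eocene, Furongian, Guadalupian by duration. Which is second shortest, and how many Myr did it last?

Oligocene, 10.87 million years

Durations: Terreneuvian 17.8; Oligocene 10.87; Pliocene 2.753; Miocene 17.697; Eocene 22.1; Furongian 11.6; Guadalupian 13.5 Myr.
Sorted shortest-first: Pliocene (2.753), Oligocene (10.87), Furongian (11.6), Guadalupian (13.5), Miocene (17.697), Terreneuvian (17.8), Eocene (22.1).
The second shortest is Oligocene at 10.87 Myr.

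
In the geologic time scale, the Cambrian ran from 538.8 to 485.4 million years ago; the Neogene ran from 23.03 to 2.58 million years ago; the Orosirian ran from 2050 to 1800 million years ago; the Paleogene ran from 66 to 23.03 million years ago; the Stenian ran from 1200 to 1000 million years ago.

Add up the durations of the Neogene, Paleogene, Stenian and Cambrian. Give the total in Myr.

316.82 million years

Duration is start − end for each: (23.03 − 2.58) + (66 − 23.03) + (1200 − 1000) + (538.8 − 485.4).
That is 20.45 + 42.97 + 200 + 53.4, which totals 316.82 million years.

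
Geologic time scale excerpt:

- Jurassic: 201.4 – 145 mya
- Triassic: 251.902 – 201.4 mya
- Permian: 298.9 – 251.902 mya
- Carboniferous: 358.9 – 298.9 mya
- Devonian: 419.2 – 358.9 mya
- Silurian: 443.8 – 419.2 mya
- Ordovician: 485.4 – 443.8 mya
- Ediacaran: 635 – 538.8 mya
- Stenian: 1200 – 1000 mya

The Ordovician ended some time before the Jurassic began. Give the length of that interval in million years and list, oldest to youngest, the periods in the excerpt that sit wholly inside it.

242.4 million years; Silurian, Devonian, Carboniferous, Permian, Triassic

The Ordovician closes at 443.8 Ma and the Jurassic opens at 201.4 Ma, so the interval is 443.8 − 201.4 = 242.4 Myr.
A period fits inside if it starts at or after 443.8 Ma and ends at or before 201.4 Ma; oldest first that gives Silurian, Devonian, Carboniferous, Permian, Triassic.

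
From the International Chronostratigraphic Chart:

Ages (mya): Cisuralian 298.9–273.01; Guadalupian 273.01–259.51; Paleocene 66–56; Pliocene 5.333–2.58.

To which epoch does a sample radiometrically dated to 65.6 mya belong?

Paleocene

65.6 Ma lies between 66 and 56 Ma, so it falls in the Paleocene.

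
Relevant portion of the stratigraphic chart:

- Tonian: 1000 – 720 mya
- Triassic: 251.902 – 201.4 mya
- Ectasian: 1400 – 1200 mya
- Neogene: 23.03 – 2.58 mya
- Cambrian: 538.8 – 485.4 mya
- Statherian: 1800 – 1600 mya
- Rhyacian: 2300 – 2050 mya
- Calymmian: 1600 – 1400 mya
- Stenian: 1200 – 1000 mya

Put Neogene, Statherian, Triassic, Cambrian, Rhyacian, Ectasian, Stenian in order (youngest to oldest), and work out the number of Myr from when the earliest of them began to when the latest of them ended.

From the excerpt: Neogene 23.03–2.58; Statherian 1800–1600; Triassic 251.902–201.4; Cambrian 538.8–485.4; Rhyacian 2300–2050; Ectasian 1400–1200; Stenian 1200–1000 (Ma).
Larger Ma is earlier, so the oldest is Rhyacian and the youngest is Neogene; youngest to oldest: Neogene, Triassic, Cambrian, Stenian, Ectasian, Statherian, Rhyacian.
Oldest start 2300 minus youngest end 2.58 gives 2297.42 Myr overall.

Neogene → Triassic → Cambrian → Stenian → Ectasian → Statherian → Rhyacian; total span 2297.42 Myr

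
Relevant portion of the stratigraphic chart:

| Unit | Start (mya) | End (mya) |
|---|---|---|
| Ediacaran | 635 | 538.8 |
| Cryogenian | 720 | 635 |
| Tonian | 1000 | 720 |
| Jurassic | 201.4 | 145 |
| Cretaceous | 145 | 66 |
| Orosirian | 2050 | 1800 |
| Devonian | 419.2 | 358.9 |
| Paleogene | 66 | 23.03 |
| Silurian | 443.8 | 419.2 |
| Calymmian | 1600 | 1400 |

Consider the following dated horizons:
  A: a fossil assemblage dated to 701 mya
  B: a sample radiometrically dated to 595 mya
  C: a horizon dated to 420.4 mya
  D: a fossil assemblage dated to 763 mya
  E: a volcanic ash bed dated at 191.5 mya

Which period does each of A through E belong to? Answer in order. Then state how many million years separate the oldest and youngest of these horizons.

A: 701 Ma lies in 720–635 Ma, so Cryogenian.
B: 595 Ma lies in 635–538.8 Ma, so Ediacaran.
C: 420.4 Ma lies in 443.8–419.2 Ma, so Silurian.
D: 763 Ma lies in 1000–720 Ma, so Tonian.
E: 191.5 Ma lies in 201.4–145 Ma, so Jurassic.
Oldest = 763 Ma, youngest = 191.5 Ma → span 571.5 Myr.

A — Cryogenian; B — Ediacaran; C — Silurian; D — Tonian; E — Jurassic; span 571.5 million years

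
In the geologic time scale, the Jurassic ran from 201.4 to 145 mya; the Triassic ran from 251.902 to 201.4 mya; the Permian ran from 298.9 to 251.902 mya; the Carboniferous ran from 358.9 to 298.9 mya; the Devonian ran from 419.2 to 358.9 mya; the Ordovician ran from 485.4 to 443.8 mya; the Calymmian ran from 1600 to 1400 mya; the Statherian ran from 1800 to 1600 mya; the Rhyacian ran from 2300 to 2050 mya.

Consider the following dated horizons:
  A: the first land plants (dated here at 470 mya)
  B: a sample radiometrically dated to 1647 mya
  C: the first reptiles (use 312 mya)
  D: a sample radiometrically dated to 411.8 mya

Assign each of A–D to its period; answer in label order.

A — Ordovician; B — Statherian; C — Carboniferous; D — Devonian

Match each age against the start–end ranges in the excerpt: A = 470 Ma → Ordovician (485.4–443.8); B = 1647 Ma → Statherian (1800–1600); C = 312 Ma → Carboniferous (358.9–298.9); D = 411.8 Ma → Devonian (419.2–358.9).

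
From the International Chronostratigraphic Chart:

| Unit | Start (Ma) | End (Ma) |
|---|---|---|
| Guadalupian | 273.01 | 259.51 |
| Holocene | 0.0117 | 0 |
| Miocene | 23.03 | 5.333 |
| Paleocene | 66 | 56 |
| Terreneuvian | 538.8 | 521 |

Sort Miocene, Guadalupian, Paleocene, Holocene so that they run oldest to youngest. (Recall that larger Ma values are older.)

Guadalupian, Paleocene, Miocene, Holocene

The oldest of these is Guadalupian (starts 273.01 Ma) and the youngest is Holocene (ends 0 Ma).
In between, by decreasing start age: Paleocene (66), Miocene (23.03).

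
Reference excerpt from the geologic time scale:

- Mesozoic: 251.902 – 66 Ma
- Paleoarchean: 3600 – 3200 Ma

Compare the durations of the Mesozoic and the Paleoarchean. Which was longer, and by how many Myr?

Paleoarchean, by 214.098 million years

Mesozoic: 251.902 − 66 = 185.902 Myr.
Paleoarchean: 3600 − 3200 = 400 Myr.
Difference: 400 − 185.902 = 214.098 Myr, so the Paleoarchean was longer.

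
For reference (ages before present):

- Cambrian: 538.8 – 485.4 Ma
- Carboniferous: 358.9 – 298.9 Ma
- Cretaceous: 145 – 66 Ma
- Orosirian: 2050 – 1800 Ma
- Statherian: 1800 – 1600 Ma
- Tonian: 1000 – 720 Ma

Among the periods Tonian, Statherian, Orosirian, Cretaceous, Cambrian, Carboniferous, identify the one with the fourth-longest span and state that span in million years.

Cretaceous, 79 million years

Durations: Tonian 280; Statherian 200; Orosirian 250; Cretaceous 79; Cambrian 53.4; Carboniferous 60 Myr.
Sorted longest-first: Tonian (280), Orosirian (250), Statherian (200), Cretaceous (79), Carboniferous (60), Cambrian (53.4).
The fourth longest is Cretaceous at 79 Myr.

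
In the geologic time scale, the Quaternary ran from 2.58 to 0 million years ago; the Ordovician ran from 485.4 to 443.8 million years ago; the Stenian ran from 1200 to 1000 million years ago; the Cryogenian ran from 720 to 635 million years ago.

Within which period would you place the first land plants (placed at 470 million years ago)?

Ordovician

470 Ma lies between 485.4 and 443.8 Ma, so it falls in the Ordovician.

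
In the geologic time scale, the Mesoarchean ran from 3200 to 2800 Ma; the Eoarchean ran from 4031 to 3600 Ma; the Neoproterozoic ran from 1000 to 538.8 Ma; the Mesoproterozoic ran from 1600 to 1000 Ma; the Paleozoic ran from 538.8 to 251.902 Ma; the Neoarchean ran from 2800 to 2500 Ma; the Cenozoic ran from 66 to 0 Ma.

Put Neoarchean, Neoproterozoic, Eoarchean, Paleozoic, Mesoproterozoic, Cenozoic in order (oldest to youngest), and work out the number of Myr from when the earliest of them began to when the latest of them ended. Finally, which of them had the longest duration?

From the excerpt: Neoarchean 2800–2500; Neoproterozoic 1000–538.8; Eoarchean 4031–3600; Paleozoic 538.8–251.902; Mesoproterozoic 1600–1000; Cenozoic 66–0 (Ma).
Larger Ma is earlier, so the oldest is Eoarchean and the youngest is Cenozoic; oldest to youngest: Eoarchean, Neoarchean, Mesoproterozoic, Neoproterozoic, Paleozoic, Cenozoic.
Oldest start 4031 minus youngest end 0 gives 4031 Myr overall.
Individual lengths (start − end): Paleozoic 286.898; Mesoproterozoic 600; Neoarchean 300; Cenozoic 66; Eoarchean 431; Neoproterozoic 461.2. The largest is Mesoproterozoic at 600 Myr.

Eoarchean, Neoarchean, Mesoproterozoic, Neoproterozoic, Paleozoic, Cenozoic; total span 4031 Myr; longest is Mesoproterozoic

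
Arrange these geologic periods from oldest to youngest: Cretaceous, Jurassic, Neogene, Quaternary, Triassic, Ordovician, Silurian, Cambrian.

Cambrian, then Ordovician, then Silurian, then Triassic, then Jurassic, then Cretaceous, then Neogene, then Quaternary

Group by era (each group listed oldest first) — Paleozoic: Cambrian, Ordovician, Silurian; Mesozoic: Triassic, Jurassic, Cretaceous; Cenozoic: Neogene, Quaternary. The eras run Paleozoic → Mesozoic → Cenozoic. Concatenating the groups in that era order gives oldest to youngest directly.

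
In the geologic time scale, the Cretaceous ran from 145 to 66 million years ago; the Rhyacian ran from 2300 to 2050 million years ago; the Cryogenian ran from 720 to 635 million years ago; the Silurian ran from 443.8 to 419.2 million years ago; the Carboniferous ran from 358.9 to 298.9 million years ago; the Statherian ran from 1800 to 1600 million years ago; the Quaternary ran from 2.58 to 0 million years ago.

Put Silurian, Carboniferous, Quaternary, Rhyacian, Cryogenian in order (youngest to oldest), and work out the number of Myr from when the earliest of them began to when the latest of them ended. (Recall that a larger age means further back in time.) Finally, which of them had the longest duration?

From the excerpt: Silurian 443.8–419.2; Carboniferous 358.9–298.9; Quaternary 2.58–0; Rhyacian 2300–2050; Cryogenian 720–635 (Ma).
Larger Ma is earlier, so the oldest is Rhyacian and the youngest is Quaternary; youngest to oldest: Quaternary, Carboniferous, Silurian, Cryogenian, Rhyacian.
Oldest start 2300 minus youngest end 0 gives 2300 Myr overall.
Individual lengths (start − end): Carboniferous 60; Cryogenian 85; Silurian 24.6; Quaternary 2.58; Rhyacian 250. The largest is Rhyacian at 250 Myr.

Quaternary → Carboniferous → Silurian → Cryogenian → Rhyacian; total span 2300 Myr; longest is Rhyacian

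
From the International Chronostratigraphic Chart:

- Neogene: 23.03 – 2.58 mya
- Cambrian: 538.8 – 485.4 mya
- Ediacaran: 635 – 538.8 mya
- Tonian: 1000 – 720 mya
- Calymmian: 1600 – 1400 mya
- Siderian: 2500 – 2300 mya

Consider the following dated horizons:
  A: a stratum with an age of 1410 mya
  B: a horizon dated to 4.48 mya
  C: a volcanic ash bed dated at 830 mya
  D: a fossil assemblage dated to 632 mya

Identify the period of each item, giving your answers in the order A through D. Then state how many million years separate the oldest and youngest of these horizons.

A — Calymmian; B — Neogene; C — Tonian; D — Ediacaran; span 1405.52 million years

A: 1410 Ma lies in 1600–1400 Ma, so Calymmian.
B: 4.48 Ma lies in 23.03–2.58 Ma, so Neogene.
C: 830 Ma lies in 1000–720 Ma, so Tonian.
D: 632 Ma lies in 635–538.8 Ma, so Ediacaran.
Oldest = 1410 Ma, youngest = 4.48 Ma → span 1405.52 Myr.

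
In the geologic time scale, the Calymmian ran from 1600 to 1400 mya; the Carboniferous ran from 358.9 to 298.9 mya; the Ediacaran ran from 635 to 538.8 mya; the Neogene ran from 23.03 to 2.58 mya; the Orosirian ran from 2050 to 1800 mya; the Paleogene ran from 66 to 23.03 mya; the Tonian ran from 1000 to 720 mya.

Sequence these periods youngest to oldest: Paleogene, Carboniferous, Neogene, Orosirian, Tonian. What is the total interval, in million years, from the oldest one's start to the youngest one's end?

Start ages (Ma): Orosirian 2050, Tonian 1000, Carboniferous 358.9, Paleogene 66, Neogene 23.03.
Ordered youngest to oldest: Neogene, Paleogene, Carboniferous, Tonian, Orosirian.
Span = 2050 − 2.58 = 2047.42 Myr.

Neogene → Paleogene → Carboniferous → Tonian → Orosirian; total span 2047.42 Myr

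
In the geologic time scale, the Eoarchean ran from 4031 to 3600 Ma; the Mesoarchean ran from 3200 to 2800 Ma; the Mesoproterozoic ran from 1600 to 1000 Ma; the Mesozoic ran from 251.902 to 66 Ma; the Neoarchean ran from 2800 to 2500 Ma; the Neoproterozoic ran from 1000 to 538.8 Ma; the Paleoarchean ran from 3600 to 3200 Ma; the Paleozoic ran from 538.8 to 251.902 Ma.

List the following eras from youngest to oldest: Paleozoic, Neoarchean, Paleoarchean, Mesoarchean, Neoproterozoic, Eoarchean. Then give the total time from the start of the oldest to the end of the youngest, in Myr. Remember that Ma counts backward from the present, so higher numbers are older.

Paleozoic, Neoproterozoic, Neoarchean, Mesoarchean, Paleoarchean, Eoarchean; total span 3779.098 Myr

From the excerpt: Paleozoic 538.8–251.902; Neoarchean 2800–2500; Paleoarchean 3600–3200; Mesoarchean 3200–2800; Neoproterozoic 1000–538.8; Eoarchean 4031–3600 (Ma).
Larger Ma is earlier, so the oldest is Eoarchean and the youngest is Paleozoic; youngest to oldest: Paleozoic, Neoproterozoic, Neoarchean, Mesoarchean, Paleoarchean, Eoarchean.
Oldest start 4031 minus youngest end 251.902 gives 3779.098 Myr overall.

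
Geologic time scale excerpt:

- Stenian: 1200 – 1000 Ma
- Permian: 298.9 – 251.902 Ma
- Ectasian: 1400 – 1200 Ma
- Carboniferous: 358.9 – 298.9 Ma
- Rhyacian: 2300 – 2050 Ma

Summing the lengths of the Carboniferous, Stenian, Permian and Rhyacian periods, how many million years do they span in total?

556.998 million years

Each duration: Carboniferous = 60; Stenian = 200; Permian = 46.998; Rhyacian = 250.
Sum: 60 + 200 + 46.998 + 250 = 556.998 Myr.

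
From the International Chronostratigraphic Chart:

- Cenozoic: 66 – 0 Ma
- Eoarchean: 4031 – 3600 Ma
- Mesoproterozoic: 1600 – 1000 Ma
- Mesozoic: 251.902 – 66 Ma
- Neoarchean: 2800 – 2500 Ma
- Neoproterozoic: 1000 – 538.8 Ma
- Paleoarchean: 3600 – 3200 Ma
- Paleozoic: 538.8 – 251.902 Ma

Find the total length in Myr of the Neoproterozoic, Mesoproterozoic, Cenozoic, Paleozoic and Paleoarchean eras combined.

1814.098 million years

Each duration: Neoproterozoic = 461.2; Mesoproterozoic = 600; Cenozoic = 66; Paleozoic = 286.898; Paleoarchean = 400.
Sum: 461.2 + 600 + 66 + 286.898 + 400 = 1814.098 Myr.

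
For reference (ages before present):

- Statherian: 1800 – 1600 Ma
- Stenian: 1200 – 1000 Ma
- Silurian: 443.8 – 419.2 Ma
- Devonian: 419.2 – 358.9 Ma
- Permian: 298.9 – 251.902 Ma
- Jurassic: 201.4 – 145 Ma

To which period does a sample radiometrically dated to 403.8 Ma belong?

Devonian

403.8 Ma lies between 419.2 and 358.9 Ma, so it falls in the Devonian.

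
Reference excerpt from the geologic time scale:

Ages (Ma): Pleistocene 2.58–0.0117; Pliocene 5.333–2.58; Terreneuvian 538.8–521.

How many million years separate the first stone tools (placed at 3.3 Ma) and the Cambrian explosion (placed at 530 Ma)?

530 − 3.3 = 526.7 million years.

526.7 million years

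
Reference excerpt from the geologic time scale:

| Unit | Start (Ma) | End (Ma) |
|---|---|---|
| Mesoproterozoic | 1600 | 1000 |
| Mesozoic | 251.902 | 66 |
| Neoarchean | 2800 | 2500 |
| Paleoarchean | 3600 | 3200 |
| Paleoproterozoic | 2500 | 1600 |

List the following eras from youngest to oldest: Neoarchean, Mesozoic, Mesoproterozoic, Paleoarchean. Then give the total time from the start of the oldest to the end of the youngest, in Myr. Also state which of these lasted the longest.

Start ages (Ma): Paleoarchean 3600, Neoarchean 2800, Mesoproterozoic 1600, Mesozoic 251.902.
Ordered youngest to oldest: Mesozoic, Mesoproterozoic, Neoarchean, Paleoarchean.
Span = 3600 − 66 = 3534 Myr.
Durations: Mesoproterozoic 600, Mesozoic 185.902, Neoarchean 300, Paleoarchean 400 → longest is Mesoproterozoic (600 Myr).

Mesozoic → Mesoproterozoic → Neoarchean → Paleoarchean; total span 3534 Myr; longest is Mesoproterozoic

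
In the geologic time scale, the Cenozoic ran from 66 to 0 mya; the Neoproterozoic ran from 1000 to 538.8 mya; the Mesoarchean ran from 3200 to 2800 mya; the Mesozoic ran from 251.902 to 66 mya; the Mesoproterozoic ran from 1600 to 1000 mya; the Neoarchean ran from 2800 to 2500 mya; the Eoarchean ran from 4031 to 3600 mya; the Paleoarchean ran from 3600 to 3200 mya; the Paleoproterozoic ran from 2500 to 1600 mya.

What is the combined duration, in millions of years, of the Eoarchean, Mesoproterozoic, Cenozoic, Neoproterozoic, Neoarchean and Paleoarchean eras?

Duration is start − end for each: (4031 − 3600) + (1600 − 1000) + (66 − 0) + (1000 − 538.8) + (2800 − 2500) + (3600 − 3200).
That is 431 + 600 + 66 + 461.2 + 300 + 400, which totals 2258.2 million years.

2258.2 million years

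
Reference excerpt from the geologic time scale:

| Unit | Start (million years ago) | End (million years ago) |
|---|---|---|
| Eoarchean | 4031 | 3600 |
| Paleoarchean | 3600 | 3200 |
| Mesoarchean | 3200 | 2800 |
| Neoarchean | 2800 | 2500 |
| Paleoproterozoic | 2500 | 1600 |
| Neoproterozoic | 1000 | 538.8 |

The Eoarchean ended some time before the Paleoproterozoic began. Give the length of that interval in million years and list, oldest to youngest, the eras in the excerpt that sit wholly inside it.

1100 million years; Paleoarchean, Mesoarchean, Neoarchean

The Eoarchean closes at 3600 Ma and the Paleoproterozoic opens at 2500 Ma, so the interval is 3600 − 2500 = 1100 Myr.
An era fits inside if it starts at or after 3600 Ma and ends at or before 2500 Ma; oldest first that gives Paleoarchean, Mesoarchean, Neoarchean.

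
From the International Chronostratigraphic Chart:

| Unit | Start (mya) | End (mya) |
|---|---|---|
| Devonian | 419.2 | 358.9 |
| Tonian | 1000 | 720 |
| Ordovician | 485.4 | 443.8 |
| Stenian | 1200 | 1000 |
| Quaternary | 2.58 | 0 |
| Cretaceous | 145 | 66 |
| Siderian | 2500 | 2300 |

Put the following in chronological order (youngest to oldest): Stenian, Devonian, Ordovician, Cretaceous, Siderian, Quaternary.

Quaternary, Cretaceous, Devonian, Ordovician, Stenian, Siderian

Sorting by start age (ascending Ma, since larger Ma = older): Quaternary start 2.58, Cretaceous start 145, Devonian start 419.2, Ordovician start 485.4, Stenian start 1200, Siderian start 2500.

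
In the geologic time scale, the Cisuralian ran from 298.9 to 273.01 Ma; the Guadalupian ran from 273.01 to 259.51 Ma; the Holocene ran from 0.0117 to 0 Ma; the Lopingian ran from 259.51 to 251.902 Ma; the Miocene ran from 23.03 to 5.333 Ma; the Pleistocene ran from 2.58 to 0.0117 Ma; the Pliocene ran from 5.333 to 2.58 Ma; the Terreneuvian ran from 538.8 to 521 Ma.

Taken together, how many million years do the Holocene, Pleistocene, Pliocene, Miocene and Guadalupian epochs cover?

Duration is start − end for each: (0.0117 − 0) + (2.58 − 0.0117) + (5.333 − 2.58) + (23.03 − 5.333) + (273.01 − 259.51).
That is 0.0117 + 2.5683 + 2.753 + 17.697 + 13.5, which totals 36.53 million years.

36.53 million years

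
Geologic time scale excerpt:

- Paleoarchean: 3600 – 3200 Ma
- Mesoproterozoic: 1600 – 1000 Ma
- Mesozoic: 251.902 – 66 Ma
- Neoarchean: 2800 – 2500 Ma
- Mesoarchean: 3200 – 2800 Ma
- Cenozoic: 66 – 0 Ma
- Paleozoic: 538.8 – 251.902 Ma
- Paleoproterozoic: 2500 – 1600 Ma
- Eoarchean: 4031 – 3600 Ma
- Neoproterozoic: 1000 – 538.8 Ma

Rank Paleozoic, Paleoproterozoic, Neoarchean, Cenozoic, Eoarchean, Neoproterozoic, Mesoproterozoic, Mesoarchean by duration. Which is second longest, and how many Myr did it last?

Mesoproterozoic, 600 million years

Durations: Paleozoic 286.898; Paleoproterozoic 900; Neoarchean 300; Cenozoic 66; Eoarchean 431; Neoproterozoic 461.2; Mesoproterozoic 600; Mesoarchean 400 Myr.
Sorted longest-first: Paleoproterozoic (900), Mesoproterozoic (600), Neoproterozoic (461.2), Eoarchean (431), Mesoarchean (400), Neoarchean (300), Paleozoic (286.898), Cenozoic (66).
The second longest is Mesoproterozoic at 600 Myr.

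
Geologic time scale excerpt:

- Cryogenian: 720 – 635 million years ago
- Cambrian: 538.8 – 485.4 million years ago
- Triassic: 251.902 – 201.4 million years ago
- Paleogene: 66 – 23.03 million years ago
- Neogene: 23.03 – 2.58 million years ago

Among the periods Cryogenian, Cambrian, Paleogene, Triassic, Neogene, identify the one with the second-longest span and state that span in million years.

Start − end for each: Cryogenian 720 − 635 = 85; Cambrian 538.8 − 485.4 = 53.4; Paleogene 66 − 23.03 = 42.97; Triassic 251.902 − 201.4 = 50.502; Neogene 23.03 − 2.58 = 20.45.
Ranking these from longest: Cryogenian > Cambrian > Triassic > Paleogene > Neogene.
Position 2 in that ranking is Cambrian, which lasted 53.4 Myr.

Cambrian, 53.4 million years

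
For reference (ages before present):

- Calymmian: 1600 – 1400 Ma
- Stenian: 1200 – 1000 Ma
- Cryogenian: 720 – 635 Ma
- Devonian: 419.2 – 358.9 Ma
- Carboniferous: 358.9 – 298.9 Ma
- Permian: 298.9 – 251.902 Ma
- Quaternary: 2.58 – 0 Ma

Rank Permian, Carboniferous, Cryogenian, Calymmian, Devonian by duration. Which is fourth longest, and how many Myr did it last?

Durations: Permian 46.998; Carboniferous 60; Cryogenian 85; Calymmian 200; Devonian 60.3 Myr.
Sorted longest-first: Calymmian (200), Cryogenian (85), Devonian (60.3), Carboniferous (60), Permian (46.998).
The fourth longest is Carboniferous at 60 Myr.

Carboniferous, 60 million years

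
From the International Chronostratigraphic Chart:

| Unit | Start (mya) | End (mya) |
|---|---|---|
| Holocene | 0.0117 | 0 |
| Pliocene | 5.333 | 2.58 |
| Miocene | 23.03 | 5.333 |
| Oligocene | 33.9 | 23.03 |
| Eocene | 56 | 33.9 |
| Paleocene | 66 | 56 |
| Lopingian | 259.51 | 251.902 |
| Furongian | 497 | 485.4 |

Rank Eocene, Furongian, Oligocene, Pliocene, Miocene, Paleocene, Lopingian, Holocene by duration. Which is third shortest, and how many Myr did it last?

Lopingian, 7.608 million years

Durations: Eocene 22.1; Furongian 11.6; Oligocene 10.87; Pliocene 2.753; Miocene 17.697; Paleocene 10; Lopingian 7.608; Holocene 0.0117 Myr.
Sorted shortest-first: Holocene (0.0117), Pliocene (2.753), Lopingian (7.608), Paleocene (10), Oligocene (10.87), Furongian (11.6), Miocene (17.697), Eocene (22.1).
The third shortest is Lopingian at 7.608 Myr.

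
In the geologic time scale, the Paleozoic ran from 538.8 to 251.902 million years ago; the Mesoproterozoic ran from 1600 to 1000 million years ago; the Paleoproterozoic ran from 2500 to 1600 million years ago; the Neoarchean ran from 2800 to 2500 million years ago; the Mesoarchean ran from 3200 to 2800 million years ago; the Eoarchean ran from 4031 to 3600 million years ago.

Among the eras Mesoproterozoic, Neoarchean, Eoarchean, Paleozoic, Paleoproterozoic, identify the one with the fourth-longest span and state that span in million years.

Start − end for each: Mesoproterozoic 1600 − 1000 = 600; Neoarchean 2800 − 2500 = 300; Eoarchean 4031 − 3600 = 431; Paleozoic 538.8 − 251.902 = 286.898; Paleoproterozoic 2500 − 1600 = 900.
Ranking these from longest: Paleoproterozoic > Mesoproterozoic > Eoarchean > Neoarchean > Paleozoic.
Position 4 in that ranking is Neoarchean, which lasted 300 Myr.

Neoarchean, 300 million years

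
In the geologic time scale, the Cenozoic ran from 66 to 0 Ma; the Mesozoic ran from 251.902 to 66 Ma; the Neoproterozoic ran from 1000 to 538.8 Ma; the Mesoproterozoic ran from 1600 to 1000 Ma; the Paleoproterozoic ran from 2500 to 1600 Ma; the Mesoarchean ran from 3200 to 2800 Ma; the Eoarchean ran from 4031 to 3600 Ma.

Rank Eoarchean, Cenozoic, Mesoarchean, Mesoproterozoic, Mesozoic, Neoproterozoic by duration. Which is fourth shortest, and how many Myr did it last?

Eoarchean, 431 million years

Start − end for each: Eoarchean 4031 − 3600 = 431; Cenozoic 66 − 0 = 66; Mesoarchean 3200 − 2800 = 400; Mesoproterozoic 1600 − 1000 = 600; Mesozoic 251.902 − 66 = 185.902; Neoproterozoic 1000 − 538.8 = 461.2.
Ranking these from shortest: Cenozoic < Mesozoic < Mesoarchean < Eoarchean < Neoproterozoic < Mesoproterozoic.
Position 4 in that ranking is Eoarchean, which lasted 431 Myr.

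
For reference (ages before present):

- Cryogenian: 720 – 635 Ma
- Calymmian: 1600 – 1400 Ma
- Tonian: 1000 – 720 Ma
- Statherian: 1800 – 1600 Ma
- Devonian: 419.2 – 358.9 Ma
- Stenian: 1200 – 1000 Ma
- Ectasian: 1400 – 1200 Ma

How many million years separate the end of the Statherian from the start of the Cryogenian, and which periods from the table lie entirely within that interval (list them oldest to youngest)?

End of Statherian = 1600 Ma; start of Cryogenian = 720 Ma.
Gap = 1600 − 720 = 880 Myr.
Periods wholly inside 1600–720 Ma: Calymmian (1600–1400), Ectasian (1400–1200), Stenian (1200–1000), Tonian (1000–720).

880 million years; Calymmian, Ectasian, Stenian, Tonian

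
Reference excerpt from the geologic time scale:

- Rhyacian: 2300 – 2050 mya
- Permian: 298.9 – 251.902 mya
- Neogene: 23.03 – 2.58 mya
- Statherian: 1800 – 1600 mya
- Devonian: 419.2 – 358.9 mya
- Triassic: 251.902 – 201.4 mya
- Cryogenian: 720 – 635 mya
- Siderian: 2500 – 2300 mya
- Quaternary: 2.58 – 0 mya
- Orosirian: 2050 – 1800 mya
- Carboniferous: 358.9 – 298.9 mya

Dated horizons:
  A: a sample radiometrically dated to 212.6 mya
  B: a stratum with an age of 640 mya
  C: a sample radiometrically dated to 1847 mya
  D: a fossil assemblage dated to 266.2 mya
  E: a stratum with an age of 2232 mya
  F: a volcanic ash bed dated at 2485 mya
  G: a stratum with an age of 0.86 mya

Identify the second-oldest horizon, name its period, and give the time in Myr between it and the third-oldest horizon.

E, in the Rhyacian; 385 million years to C

Sorted oldest-first by Ma: F (2485), E (2232), C (1847), B (640), D (266.2), A (212.6), G (0.86).
The second oldest is E at 2232 Ma, which lies in 2300–2050 Ma: the Rhyacian.
The third oldest is C at 1847 Ma; separation = |2232 − 1847| = 385 Myr.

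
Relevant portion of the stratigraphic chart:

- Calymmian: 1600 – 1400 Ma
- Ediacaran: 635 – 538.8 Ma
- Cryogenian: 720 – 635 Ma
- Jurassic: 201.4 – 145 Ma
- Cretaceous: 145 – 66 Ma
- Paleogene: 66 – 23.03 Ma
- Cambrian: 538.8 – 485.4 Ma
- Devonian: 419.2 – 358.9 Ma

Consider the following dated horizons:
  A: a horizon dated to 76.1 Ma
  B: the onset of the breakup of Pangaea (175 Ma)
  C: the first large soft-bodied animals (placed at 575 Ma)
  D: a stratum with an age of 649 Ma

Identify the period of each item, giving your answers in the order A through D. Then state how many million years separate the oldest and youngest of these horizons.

A: 76.1 Ma lies in 145–66 Ma, so Cretaceous.
B: 175 Ma lies in 201.4–145 Ma, so Jurassic.
C: 575 Ma lies in 635–538.8 Ma, so Ediacaran.
D: 649 Ma lies in 720–635 Ma, so Cryogenian.
Oldest = 649 Ma, youngest = 76.1 Ma → span 572.9 Myr.

A — Cretaceous; B — Jurassic; C — Ediacaran; D — Cryogenian; span 572.9 million years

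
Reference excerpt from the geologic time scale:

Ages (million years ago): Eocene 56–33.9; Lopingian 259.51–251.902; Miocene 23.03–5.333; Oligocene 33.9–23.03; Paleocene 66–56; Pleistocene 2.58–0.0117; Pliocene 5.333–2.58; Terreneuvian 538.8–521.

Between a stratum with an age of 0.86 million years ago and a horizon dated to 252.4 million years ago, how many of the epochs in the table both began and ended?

252.4 Ma sits inside the Lopingian (259.51–251.902) and 0.86 Ma inside the Pleistocene (2.58–0.0117); neither of those is wholly between the two dates.
The listed epochs lying completely between them are Paleocene, Eocene, Oligocene, Miocene, Pliocene — 5 in all.

5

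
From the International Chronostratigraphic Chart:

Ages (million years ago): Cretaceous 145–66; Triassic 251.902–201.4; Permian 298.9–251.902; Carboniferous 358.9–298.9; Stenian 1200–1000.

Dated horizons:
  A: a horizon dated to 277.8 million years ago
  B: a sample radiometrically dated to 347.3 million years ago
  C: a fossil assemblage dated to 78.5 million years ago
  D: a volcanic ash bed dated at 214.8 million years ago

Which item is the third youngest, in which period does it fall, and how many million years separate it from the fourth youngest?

A, in the Permian; 69.5 million years to B

Sorted youngest-first by Ma: C (78.5), D (214.8), A (277.8), B (347.3).
The third youngest is A at 277.8 Ma, which lies in 298.9–251.902 Ma: the Permian.
The fourth youngest is B at 347.3 Ma; separation = |277.8 − 347.3| = 69.5 Myr.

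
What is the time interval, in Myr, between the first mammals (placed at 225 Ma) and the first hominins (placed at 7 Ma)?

218 million years

225 − 7 = 218 million years.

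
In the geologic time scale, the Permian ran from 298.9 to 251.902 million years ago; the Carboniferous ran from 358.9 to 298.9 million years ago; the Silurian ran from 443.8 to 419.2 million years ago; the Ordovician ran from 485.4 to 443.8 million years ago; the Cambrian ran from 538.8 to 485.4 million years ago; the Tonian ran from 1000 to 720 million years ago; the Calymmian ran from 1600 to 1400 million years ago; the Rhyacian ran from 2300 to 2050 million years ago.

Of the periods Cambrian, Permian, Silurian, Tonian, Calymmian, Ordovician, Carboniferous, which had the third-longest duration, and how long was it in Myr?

Start − end for each: Cambrian 538.8 − 485.4 = 53.4; Permian 298.9 − 251.902 = 46.998; Silurian 443.8 − 419.2 = 24.6; Tonian 1000 − 720 = 280; Calymmian 1600 − 1400 = 200; Ordovician 485.4 − 443.8 = 41.6; Carboniferous 358.9 − 298.9 = 60.
Ranking these from longest: Tonian > Calymmian > Carboniferous > Cambrian > Permian > Ordovician > Silurian.
Position 3 in that ranking is Carboniferous, which lasted 60 Myr.

Carboniferous, 60 million years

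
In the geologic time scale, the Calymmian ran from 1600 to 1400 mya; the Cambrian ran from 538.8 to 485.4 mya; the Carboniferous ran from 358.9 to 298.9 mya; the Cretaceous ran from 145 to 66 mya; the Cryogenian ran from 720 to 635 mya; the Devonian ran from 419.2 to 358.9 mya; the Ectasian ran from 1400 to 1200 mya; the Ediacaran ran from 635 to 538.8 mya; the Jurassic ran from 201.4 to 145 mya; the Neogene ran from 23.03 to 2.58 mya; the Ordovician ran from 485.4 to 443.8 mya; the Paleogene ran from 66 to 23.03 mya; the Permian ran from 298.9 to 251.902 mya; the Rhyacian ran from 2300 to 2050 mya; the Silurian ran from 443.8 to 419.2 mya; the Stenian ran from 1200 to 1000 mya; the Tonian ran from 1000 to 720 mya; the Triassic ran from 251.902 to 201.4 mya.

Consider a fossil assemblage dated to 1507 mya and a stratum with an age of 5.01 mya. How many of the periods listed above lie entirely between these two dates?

The older date is 1507 Ma and the younger is 5.01 Ma.
Periods with start < 1507 and end > 5.01 Ma: Ectasian (1400–1200), Stenian (1200–1000), Tonian (1000–720), Cryogenian (720–635), Ediacaran (635–538.8), Cambrian (538.8–485.4), Ordovician (485.4–443.8), Silurian (443.8–419.2), Devonian (419.2–358.9), Carboniferous (358.9–298.9), Permian (298.9–251.902), Triassic (251.902–201.4), Jurassic (201.4–145), Cretaceous (145–66), Paleogene (66–23.03).
That is 15 complete periods.

15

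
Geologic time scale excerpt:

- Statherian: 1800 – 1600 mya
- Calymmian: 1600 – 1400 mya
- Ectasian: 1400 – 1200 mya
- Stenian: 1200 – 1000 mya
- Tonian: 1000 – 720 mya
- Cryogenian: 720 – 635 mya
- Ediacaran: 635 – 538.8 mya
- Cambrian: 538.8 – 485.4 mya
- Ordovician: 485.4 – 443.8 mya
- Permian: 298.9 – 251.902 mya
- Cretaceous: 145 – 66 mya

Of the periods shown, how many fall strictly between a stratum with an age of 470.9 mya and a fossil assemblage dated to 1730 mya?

7

1730 Ma sits inside the Statherian (1800–1600) and 470.9 Ma inside the Ordovician (485.4–443.8); neither of those is wholly between the two dates.
The listed periods lying completely between them are Calymmian, Ectasian, Stenian, Tonian, Cryogenian, Ediacaran, Cambrian — 7 in all.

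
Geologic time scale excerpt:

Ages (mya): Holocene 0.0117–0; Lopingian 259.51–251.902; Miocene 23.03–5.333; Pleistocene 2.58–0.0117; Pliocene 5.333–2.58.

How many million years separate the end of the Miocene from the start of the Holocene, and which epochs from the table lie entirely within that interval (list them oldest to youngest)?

End of Miocene = 5.333 Ma; start of Holocene = 0.0117 Ma.
Gap = 5.333 − 0.0117 = 5.3213 Myr.
Epochs wholly inside 5.333–0.0117 Ma: Pliocene (5.333–2.58), Pleistocene (2.58–0.0117).

5.3213 million years; Pliocene, Pleistocene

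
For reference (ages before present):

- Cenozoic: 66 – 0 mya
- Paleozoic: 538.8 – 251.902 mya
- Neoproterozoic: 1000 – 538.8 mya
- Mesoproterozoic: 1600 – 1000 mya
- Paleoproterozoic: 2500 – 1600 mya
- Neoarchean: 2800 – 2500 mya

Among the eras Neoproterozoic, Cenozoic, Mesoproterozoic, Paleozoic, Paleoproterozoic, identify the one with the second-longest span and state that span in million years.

Start − end for each: Neoproterozoic 1000 − 538.8 = 461.2; Cenozoic 66 − 0 = 66; Mesoproterozoic 1600 − 1000 = 600; Paleozoic 538.8 − 251.902 = 286.898; Paleoproterozoic 2500 − 1600 = 900.
Ranking these from longest: Paleoproterozoic > Mesoproterozoic > Neoproterozoic > Paleozoic > Cenozoic.
Position 2 in that ranking is Mesoproterozoic, which lasted 600 Myr.

Mesoproterozoic, 600 million years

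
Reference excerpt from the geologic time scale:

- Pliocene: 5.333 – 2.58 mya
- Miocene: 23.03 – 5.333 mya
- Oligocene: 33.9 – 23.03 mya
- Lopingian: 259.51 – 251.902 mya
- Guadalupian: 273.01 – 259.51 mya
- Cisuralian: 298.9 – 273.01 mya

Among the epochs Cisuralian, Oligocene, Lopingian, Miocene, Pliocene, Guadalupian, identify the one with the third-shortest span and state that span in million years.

Durations: Cisuralian 25.89; Oligocene 10.87; Lopingian 7.608; Miocene 17.697; Pliocene 2.753; Guadalupian 13.5 Myr.
Sorted shortest-first: Pliocene (2.753), Lopingian (7.608), Oligocene (10.87), Guadalupian (13.5), Miocene (17.697), Cisuralian (25.89).
The third shortest is Oligocene at 10.87 Myr.

Oligocene, 10.87 million years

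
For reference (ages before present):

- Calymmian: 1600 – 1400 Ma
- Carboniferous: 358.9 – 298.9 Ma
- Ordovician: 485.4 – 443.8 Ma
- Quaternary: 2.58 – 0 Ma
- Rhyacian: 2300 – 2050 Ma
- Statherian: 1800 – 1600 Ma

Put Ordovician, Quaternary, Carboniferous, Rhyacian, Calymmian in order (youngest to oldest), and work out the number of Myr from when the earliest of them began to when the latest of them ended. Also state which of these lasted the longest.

Start ages (Ma): Rhyacian 2300, Calymmian 1600, Ordovician 485.4, Carboniferous 358.9, Quaternary 2.58.
Ordered youngest to oldest: Quaternary, Carboniferous, Ordovician, Calymmian, Rhyacian.
Span = 2300 − 0 = 2300 Myr.
Durations: Carboniferous 60, Ordovician 41.6, Rhyacian 250, Calymmian 200, Quaternary 2.58 → longest is Rhyacian (250 Myr).

Quaternary, Carboniferous, Ordovician, Calymmian, Rhyacian; total span 2300 Myr; longest is Rhyacian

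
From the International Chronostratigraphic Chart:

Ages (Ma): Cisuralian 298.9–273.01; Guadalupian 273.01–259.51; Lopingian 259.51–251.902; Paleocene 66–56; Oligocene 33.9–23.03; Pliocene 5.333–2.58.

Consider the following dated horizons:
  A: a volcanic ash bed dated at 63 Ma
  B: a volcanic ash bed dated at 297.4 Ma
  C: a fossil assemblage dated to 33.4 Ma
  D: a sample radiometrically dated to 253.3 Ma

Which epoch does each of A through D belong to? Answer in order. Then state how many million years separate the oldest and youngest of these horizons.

Match each age against the start–end ranges in the excerpt: A = 63 Ma → Paleocene (66–56); B = 297.4 Ma → Cisuralian (298.9–273.01); C = 33.4 Ma → Oligocene (33.9–23.03); D = 253.3 Ma → Lopingian (259.51–251.902).
The largest age is 297.4 Ma and the smallest is 33.4 Ma; their difference is 264 Myr.

A — Paleocene; B — Cisuralian; C — Oligocene; D — Lopingian; span 264 million years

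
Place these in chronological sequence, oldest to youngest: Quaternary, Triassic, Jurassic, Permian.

Permian → Triassic → Jurassic → Quaternary

Era membership (oldest first within each) — Paleozoic: Permian; Mesozoic: Triassic, Jurassic; Cenozoic: Quaternary. Paleozoic precedes Mesozoic, which precedes Cenozoic. Concatenating the groups in that era order gives oldest to youngest directly.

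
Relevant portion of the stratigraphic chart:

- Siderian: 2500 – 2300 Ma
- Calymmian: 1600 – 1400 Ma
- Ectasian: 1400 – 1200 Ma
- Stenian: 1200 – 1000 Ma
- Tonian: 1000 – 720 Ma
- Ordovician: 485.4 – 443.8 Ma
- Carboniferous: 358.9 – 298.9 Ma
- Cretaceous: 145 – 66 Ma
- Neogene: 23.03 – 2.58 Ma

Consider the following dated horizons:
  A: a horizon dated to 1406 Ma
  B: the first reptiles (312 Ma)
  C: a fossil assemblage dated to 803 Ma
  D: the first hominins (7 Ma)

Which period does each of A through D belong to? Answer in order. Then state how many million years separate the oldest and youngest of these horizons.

A — Calymmian; B — Carboniferous; C — Tonian; D — Neogene; span 1399 million years

A: 1406 Ma lies in 1600–1400 Ma, so Calymmian.
B: 312 Ma lies in 358.9–298.9 Ma, so Carboniferous.
C: 803 Ma lies in 1000–720 Ma, so Tonian.
D: 7 Ma lies in 23.03–2.58 Ma, so Neogene.
Oldest = 1406 Ma, youngest = 7 Ma → span 1399 Myr.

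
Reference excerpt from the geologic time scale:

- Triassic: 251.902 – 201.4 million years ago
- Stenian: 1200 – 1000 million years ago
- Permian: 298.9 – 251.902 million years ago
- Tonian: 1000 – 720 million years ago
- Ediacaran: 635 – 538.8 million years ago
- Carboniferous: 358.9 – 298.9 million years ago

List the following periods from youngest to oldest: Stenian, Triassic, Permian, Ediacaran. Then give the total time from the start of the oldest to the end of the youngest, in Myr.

Triassic, Permian, Ediacaran, Stenian; total span 998.6 Myr

From the excerpt: Stenian 1200–1000; Triassic 251.902–201.4; Permian 298.9–251.902; Ediacaran 635–538.8 (Ma).
Larger Ma is earlier, so the oldest is Stenian and the youngest is Triassic; youngest to oldest: Triassic, Permian, Ediacaran, Stenian.
Oldest start 1200 minus youngest end 201.4 gives 998.6 Myr overall.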